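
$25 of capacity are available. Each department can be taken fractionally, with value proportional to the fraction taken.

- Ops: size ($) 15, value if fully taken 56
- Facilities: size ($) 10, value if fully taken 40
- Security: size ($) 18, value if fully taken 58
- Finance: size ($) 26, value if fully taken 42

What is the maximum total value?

Rank by value-to-size ratio: Facilities 40/10≈4, Ops 56/15≈3.73, Security 58/18≈3.22, Finance 42/26≈1.62.
Take all of Facilities (10 $, value 40) → 15 $ left.
Take all of Ops (15 $, value 56) → 0 $ left.
Total value = 96.

96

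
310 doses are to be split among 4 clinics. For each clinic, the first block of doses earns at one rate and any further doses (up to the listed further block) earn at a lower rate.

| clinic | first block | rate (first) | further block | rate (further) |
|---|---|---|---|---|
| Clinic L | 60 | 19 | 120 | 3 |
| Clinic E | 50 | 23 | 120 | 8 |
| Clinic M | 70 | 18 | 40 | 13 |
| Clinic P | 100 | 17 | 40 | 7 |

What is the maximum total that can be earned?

Rank every tier by rate: Clinic E/tier1 23 > Clinic L/tier1 19 > Clinic M/tier1 18 > Clinic P/tier1 17 > Clinic M/tier2 13 > Clinic E/tier2 8 > Clinic P/tier2 7 > Clinic L/tier2 3.
Fill Clinic E tier1 block (50 at 23) → 260 left.
Clinic L tier1 at 19: fill all 60 → 200 left.
Fill Clinic M tier1 block (70 at 18) → 130 left.
Clinic P/tier1 (17): +100 → 30 left.
30 remain; put them into Clinic M tier2 at 13.
Total = 23×50 + 19×60 + 18×70 + 17×100 + 13×30 = 5640.

5640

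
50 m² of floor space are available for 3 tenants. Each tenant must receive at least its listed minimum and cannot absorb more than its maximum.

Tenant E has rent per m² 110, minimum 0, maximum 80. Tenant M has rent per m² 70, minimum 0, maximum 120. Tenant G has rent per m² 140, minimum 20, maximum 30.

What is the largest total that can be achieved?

6400

Meeting every minimum uses 0+0+20 = 20 m², leaving 30.
Highest rent per m² first: Tenant G 140 > Tenant E 110 > Tenant M 70.
Tenant G takes 10 more to reach its cap of 30 ; 20 left.
Only 20 left; Tenant E takes them to reach 20.
Total = 110×20 + 140×30 = 6400.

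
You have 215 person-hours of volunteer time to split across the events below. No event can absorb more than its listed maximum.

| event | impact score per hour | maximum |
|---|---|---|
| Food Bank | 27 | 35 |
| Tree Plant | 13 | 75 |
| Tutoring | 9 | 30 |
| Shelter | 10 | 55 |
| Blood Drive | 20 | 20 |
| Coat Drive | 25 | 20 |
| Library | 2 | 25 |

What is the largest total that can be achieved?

Rank by impact score per hour: Food Bank 27 > Coat Drive 25 > Blood Drive 20 > Tree Plant 13 > Shelter 10 > Tutoring 9 > Library 2.
Food Bank: +35 to 35 (cap) ; 180 left.
Coat Drive takes 20 to reach its cap of 20 ; 160 left.
Blood Drive: +20 to 20 (cap) ; 140 left.
Tree Plant takes 75 to reach its cap of 75 ; 65 left.
Shelter: +55 to 55 (cap) ; 10 left.
Tutoring has room for 30 but only 10 remain, so it gets 10.
Total = 27×35 + 13×75 + 9×10 + 10×55 + 20×20 + 25×20 = 3460.

3460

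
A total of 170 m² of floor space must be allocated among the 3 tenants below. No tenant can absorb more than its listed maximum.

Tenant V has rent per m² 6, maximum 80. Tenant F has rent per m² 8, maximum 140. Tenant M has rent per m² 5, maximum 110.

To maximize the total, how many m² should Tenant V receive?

Order the tenants by rent per m²: Tenant F 8 > Tenant V 6 > Tenant M 5.
Give Tenant F 140 to hit its cap of 140 ; 30 left.
Tenant V: +30 (room for 80) → 30. Pool exhausted.

30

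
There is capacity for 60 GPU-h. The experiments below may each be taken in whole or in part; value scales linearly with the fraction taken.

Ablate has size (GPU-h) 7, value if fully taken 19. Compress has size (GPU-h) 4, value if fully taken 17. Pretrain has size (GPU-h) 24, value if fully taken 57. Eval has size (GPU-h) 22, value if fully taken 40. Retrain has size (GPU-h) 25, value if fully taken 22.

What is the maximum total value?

135.64

Sort by value density: Compress 17/4≈4.25, Ablate 19/7≈2.71, Pretrain 57/24≈2.38, Eval 40/22≈1.82, Retrain 22/25≈0.88.
Take all of Compress (4 GPU-h, value 17) ; 56 GPU-h left.
Ablate: take in full, 7 GPU-h for value 19 ; 49 left.
All 24 GPU-h of Pretrain fit (value 57) ; 25 remain.
Eval: take in full, 22 GPU-h for value 40 ; 3 left.
3 GPU-h left: a 3/25 share of Retrain gives 22×3/25 = 2.64.
Total value = 135.64.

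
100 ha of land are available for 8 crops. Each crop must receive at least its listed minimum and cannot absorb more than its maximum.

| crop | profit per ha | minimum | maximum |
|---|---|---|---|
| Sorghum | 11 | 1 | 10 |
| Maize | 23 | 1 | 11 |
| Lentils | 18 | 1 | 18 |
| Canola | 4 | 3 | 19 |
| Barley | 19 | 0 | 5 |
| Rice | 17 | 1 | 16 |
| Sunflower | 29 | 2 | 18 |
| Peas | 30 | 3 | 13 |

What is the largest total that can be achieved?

Meeting every minimum uses 1+1+1+3+0+1+2+3 = 12 ha, leaving 88.
Order the crops by profit per ha: Peas 30 > Sunflower 29 > Maize 23 > Barley 19 > Lentils 18 > Rice 17 > Sorghum 11 > Canola 4.
Give Peas 10 more to hit its cap of 13 → 78 left.
Sunflower: +16 to 18 (cap) → 62 left.
Maize takes 10 more to reach its cap of 11 → 52 left.
Barley: +5 to 5 (cap) → 47 left.
Give Lentils 17 more to hit its cap of 18 → 30 left.
Give Rice 15 more to hit its cap of 16 → 15 left.
Sorghum: +9 to 10 (cap) → 6 left.
Only 6 left; Canola takes them to reach 9.
Total = 11×10 + 23×11 + 18×18 + 4×9 + 19×5 + 17×16 + 29×18 + 30×13 = 2002.

2002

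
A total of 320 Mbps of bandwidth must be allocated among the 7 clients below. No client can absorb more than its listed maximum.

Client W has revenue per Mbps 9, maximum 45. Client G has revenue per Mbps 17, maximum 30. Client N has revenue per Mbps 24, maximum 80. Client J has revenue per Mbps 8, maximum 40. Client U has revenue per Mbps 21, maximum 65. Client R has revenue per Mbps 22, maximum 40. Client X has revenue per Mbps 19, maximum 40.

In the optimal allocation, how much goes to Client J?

Highest revenue per Mbps first: Client N 24 > Client R 22 > Client U 21 > Client X 19 > Client G 17 > Client W 9 > Client J 8.
Client N takes 80 to reach its cap of 80 ; 240 left.
Client R: +40 to 40 (cap) ; 200 left.
Client U: +65 to 65 (cap) ; 135 left.
Client X takes 40 to reach its cap of 40 ; 95 left.
Client G takes 30 to reach its cap of 30 ; 65 left.
Give Client W 45 to hit its cap of 45 ; 20 left.
Client J has room for 40 but only 20 remain, so it gets 20.

20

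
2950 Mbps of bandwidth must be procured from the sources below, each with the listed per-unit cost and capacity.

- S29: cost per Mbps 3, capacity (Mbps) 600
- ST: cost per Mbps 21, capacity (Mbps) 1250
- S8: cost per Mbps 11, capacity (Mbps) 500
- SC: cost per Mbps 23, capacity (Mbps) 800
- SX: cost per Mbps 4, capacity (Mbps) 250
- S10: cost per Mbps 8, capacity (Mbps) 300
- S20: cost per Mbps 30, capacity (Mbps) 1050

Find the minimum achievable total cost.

Use sources in increasing cost order.
S29 at 3: take all 600 Mbps → 2350 still needed.
SX (4): use full 250 → 2100 Mbps to go.
Take 300 from S10 at 8 → need 1800 more.
Take 500 from S8 at 11 → need 1300 more.
Take 1250 from ST at 21 → need 50 more.
SC (23): take the remaining 50 → done.
S20: unused.
Cost = 600×3 + 250×4 + 300×8 + 500×11 + 1250×21 + 50×23 = 38100.

38100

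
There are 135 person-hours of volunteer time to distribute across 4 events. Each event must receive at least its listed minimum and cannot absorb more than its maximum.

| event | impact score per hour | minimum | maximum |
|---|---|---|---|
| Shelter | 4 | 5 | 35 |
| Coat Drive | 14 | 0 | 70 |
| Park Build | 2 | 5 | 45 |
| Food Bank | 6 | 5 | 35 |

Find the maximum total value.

Meeting every minimum uses 5+0+5+5 = 15 person-hours, leaving 120.
Order the events by impact score per hour: Coat Drive 14 > Food Bank 6 > Shelter 4 > Park Build 2.
Coat Drive: +70 to 70 (cap) ; 50 left.
Food Bank: +30 to 35 (cap) ; 20 left.
Shelter has room for 30 more but only 20 remain, so it gets 25.
Total = 4×25 + 14×70 + 2×5 + 6×35 = 1300.

1300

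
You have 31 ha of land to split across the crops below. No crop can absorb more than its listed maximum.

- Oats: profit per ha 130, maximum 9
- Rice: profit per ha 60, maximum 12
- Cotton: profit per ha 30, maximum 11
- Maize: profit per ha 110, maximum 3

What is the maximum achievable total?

2430

Highest profit per ha first: Oats 130 > Maize 110 > Rice 60 > Cotton 30.
Oats: +9 to 9 (cap) — 22 left.
Give Maize 3 to hit its cap of 3 — 19 left.
Rice: +12 to 12 (cap) — 7 left.
Only 7 left; Cotton takes them to reach 7.
Total = 130×9 + 60×12 + 30×7 + 110×3 = 2430.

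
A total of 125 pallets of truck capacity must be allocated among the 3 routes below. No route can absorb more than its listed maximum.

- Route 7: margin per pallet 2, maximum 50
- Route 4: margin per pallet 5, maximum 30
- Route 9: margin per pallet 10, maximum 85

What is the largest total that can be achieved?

Order the routes by margin per pallet: Route 9 10 > Route 4 5 > Route 7 2.
Route 9: +85 to 85 (cap) — 40 left.
Give Route 4 30 to hit its cap of 30 — 10 left.
Route 7: +10 (room for 50) → 10. Pool exhausted.
Total = 2×10 + 5×30 + 10×85 = 1020.

1020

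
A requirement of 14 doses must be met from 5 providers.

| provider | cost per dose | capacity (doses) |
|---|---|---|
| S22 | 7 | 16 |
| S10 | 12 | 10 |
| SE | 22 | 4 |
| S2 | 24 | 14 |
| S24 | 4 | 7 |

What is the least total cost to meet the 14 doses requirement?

77

Cheapest first:
S24 (4): use full 7 → 7 doses to go.
S22 (7): take the remaining 7 → done.
S10, SE, S2: unused.
Cost = 7×4 + 7×7 = 77.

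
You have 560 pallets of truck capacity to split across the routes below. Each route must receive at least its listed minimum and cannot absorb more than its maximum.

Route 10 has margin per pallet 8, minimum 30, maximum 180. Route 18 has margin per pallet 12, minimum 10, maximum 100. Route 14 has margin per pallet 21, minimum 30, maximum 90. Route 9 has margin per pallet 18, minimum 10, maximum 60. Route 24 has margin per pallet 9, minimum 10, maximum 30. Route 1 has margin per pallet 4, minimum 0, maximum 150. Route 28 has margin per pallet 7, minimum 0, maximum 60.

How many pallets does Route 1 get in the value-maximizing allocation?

Meeting every minimum uses 30+10+30+10+10+0+0 = 90 pallets, leaving 470.
Rank by margin per pallet: Route 14 21 > Route 9 18 > Route 18 12 > Route 24 9 > Route 10 8 > Route 28 7 > Route 1 4.
Give Route 14 60 more to hit its cap of 90 ; 410 left.
Give Route 9 50 more to hit its cap of 60 ; 360 left.
Give Route 18 90 more to hit its cap of 100 ; 270 left.
Route 24 takes 20 more to reach its cap of 30 ; 250 left.
Give Route 10 150 more to hit its cap of 180 ; 100 left.
Give Route 28 60 more to hit its cap of 60 ; 40 left.
Route 1: +40 (room for 150) → 40. Pool exhausted.

40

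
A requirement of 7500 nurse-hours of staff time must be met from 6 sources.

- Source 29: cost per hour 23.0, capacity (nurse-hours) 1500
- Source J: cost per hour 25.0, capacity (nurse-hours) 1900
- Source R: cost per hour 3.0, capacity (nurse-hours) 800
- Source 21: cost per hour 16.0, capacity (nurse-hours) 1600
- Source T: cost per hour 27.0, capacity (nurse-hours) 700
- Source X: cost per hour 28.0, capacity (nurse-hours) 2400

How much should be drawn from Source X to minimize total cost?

Cheapest first:
Take 800 from Source R at 3.0 — need 6700 more.
Take 1600 from Source 21 at 16.0 — need 5100 more.
Take 1500 from Source 29 at 23.0 — need 3600 more.
Source J (25.0): use full 1900 — 1700 nurse-hours to go.
Source T (27.0): use full 700 — 1000 nurse-hours to go.
Source X (28.0): take the remaining 1000 — done.

1000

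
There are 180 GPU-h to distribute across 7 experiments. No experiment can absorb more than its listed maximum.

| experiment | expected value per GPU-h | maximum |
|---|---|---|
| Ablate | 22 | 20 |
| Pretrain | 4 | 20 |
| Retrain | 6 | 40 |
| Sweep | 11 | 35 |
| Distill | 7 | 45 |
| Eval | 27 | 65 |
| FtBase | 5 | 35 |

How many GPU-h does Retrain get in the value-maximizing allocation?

Order the experiments by expected value per GPU-h: Eval 27 > Ablate 22 > Sweep 11 > Distill 7 > Retrain 6 > FtBase 5 > Pretrain 4.
Eval: +65 to 65 (cap) — 115 left.
Ablate takes 20 to reach its cap of 20 — 95 left.
Sweep takes 35 to reach its cap of 35 — 60 left.
Distill: +45 to 45 (cap) — 15 left.
Retrain: +15 (room for 40) → 15. Pool exhausted.

15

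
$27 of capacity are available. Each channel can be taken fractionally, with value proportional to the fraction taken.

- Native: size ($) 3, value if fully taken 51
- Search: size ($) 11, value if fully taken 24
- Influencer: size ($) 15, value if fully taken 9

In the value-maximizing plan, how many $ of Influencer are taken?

13

Rank by value-to-size ratio: Native 51/3≈17, Search 24/11≈2.18, Influencer 9/15≈0.6.
Take all of Native (3 $, value 51) → 24 $ left.
Search: take in full, 11 $ for value 24 → 13 left.
Only 13 $ remain; take 13/15 of Influencer for value 9×13/15 = 7.8.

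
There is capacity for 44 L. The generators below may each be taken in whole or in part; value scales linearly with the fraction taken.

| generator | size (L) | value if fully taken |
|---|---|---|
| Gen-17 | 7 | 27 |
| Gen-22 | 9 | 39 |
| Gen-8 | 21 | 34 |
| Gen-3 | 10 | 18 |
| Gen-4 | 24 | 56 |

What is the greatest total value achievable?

129.2

Sort by value density: Gen-22 39/9≈4.33, Gen-17 27/7≈3.86, Gen-4 56/24≈2.33, Gen-3 18/10≈1.8, Gen-8 34/21≈1.62.
Gen-22: take in full, 9 L for value 39 — 35 left.
Gen-17: take in full, 7 L for value 27 — 28 left.
Gen-4: take in full, 24 L for value 56 — 4 left.
Only 4 L remain; take 4/10 of Gen-3 for value 18×4/10 = 7.2.
Total value = 129.2.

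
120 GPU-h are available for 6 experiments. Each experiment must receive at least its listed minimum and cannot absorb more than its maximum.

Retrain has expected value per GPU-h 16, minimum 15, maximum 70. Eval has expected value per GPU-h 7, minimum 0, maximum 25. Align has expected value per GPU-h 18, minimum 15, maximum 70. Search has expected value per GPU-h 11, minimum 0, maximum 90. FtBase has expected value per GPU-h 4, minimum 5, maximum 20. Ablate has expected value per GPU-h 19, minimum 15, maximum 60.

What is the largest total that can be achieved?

Meeting every minimum uses 15+0+15+0+5+15 = 50 GPU-h, leaving 70.
Highest expected value per GPU-h first: Ablate 19 > Align 18 > Retrain 16 > Search 11 > Eval 7 > FtBase 4.
Ablate takes 45 more to reach its cap of 60 → 25 left.
Align: +25 (room for 55) → 40. Pool exhausted.
Total = 16×15 + 18×40 + 4×5 + 19×60 = 2120.

2120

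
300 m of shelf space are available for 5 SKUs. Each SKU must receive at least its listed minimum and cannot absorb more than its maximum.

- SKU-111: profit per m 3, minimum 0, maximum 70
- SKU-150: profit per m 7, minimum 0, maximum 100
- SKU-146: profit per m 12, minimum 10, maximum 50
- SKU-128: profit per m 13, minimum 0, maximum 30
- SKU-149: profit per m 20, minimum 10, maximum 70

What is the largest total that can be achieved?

Meeting every minimum uses 0+0+10+0+10 = 20 m, leaving 280.
Rank by profit per m: SKU-149 20 > SKU-128 13 > SKU-146 12 > SKU-150 7 > SKU-111 3.
Give SKU-149 60 more to hit its cap of 70 ; 220 left.
SKU-128: +30 to 30 (cap) ; 190 left.
SKU-146 takes 40 more to reach its cap of 50 ; 150 left.
SKU-150 takes 100 more to reach its cap of 100 ; 50 left.
Only 50 left; SKU-111 takes them to reach 50.
Total = 3×50 + 7×100 + 12×50 + 13×30 + 20×70 = 3240.

3240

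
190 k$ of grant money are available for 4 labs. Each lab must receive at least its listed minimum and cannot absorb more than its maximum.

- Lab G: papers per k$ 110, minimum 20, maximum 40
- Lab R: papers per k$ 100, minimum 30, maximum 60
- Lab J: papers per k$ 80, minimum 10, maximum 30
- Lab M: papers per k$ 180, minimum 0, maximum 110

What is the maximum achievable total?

28000

Meeting every minimum uses 20+30+10+0 = 60 k$, leaving 130.
Order the labs by papers per k$: Lab M 180 > Lab G 110 > Lab R 100 > Lab J 80.
Give Lab M 110 more to hit its cap of 110 ; 20 left.
Give Lab G 20 more to hit its cap of 40 ; 0 left.
Total = 110×40 + 100×30 + 80×10 + 180×110 = 28000.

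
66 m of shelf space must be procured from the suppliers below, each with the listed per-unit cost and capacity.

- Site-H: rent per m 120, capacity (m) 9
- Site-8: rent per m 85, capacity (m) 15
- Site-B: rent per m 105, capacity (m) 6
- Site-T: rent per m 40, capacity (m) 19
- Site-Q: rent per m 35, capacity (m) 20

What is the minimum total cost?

4085

Fill from the cheapest supplier first.
Site-Q at 35: take all 20 m ; 46 still needed.
Site-T (40): use full 19 ; 27 m to go.
Site-8 (85): use full 15 ; 12 m to go.
Site-B at 105: take all 6 m ; 6 still needed.
Site-H at 120: take 6 of its 9 ; requirement met.
Cost = 20×35 + 19×40 + 15×85 + 6×105 + 6×120 = 4085.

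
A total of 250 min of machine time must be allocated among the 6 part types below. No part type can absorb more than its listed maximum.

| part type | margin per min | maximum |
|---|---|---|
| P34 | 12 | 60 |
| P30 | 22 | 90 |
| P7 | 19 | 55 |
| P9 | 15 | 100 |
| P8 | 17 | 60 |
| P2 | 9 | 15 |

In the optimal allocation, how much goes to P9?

45

Highest margin per min first: P30 22 > P7 19 > P8 17 > P9 15 > P34 12 > P2 9.
Give P30 90 to hit its cap of 90 ; 160 left.
P7 takes 55 to reach its cap of 55 ; 105 left.
P8 takes 60 to reach its cap of 60 ; 45 left.
P9 has room for 100 but only 45 remain, so it gets 45.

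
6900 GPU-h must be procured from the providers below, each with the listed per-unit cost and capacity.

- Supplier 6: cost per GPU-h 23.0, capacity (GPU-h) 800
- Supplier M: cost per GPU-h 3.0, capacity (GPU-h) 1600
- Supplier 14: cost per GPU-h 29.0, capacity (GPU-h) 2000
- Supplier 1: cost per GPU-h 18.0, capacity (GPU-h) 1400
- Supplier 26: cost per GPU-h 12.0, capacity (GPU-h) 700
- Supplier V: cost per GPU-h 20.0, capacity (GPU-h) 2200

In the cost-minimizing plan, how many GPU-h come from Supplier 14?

200

Cheapest first:
Supplier M at 3.0: take all 1600 GPU-h → 5300 still needed.
Supplier 26 at 12.0: take all 700 GPU-h → 4600 still needed.
Supplier 1 (18.0): use full 1400 → 3200 GPU-h to go.
Supplier V (20.0): use full 2200 → 1000 GPU-h to go.
Supplier 6 (23.0): use full 800 → 200 GPU-h to go.
Supplier 14 at 29.0: take 200 of its 2000 → requirement met.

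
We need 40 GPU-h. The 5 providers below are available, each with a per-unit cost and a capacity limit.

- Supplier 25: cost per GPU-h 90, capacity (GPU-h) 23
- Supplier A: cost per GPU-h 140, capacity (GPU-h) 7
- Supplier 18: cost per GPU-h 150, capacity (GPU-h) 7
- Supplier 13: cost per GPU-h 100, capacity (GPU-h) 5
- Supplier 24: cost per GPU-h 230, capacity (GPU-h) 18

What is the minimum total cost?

4300

Fill from the cheapest provider first.
Take 23 from Supplier 25 at 90 — need 17 more.
Supplier 13 (100): use full 5 — 12 GPU-h to go.
Take 7 from Supplier A at 140 — need 5 more.
Supplier 18 at 150: take 5 of its 7 — requirement met.
Supplier 24: unused.
Cost = 23×90 + 5×100 + 7×140 + 5×150 = 4300.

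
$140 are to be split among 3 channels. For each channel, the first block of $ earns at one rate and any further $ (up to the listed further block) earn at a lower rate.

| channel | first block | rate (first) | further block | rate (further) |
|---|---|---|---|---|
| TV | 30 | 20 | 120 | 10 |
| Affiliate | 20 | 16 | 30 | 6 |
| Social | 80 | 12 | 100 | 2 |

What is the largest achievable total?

1980

Rank every tier by rate: TV/T1 20 > Affiliate/T1 16 > Social/T1 12 > TV/T2 10 > Affiliate/T2 6 > Social/T2 2.
TV T1 at 20: fill all 30 → 110 left.
Affiliate T1 at 16: fill all 20 → 90 left.
Fill Social T1 block (80 at 12) → 10 left.
TV/T2: +10 of 120 at 10; pool empty.
Total = 20×30 + 16×20 + 12×80 + 10×10 = 1980.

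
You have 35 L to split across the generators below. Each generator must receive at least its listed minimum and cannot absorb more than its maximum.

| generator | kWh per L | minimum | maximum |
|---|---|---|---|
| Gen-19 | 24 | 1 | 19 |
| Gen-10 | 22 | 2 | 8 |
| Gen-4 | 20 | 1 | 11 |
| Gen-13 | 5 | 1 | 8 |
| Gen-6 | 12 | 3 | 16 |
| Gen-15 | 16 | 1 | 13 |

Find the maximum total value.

Meeting every minimum uses 1+2+1+1+3+1 = 9 L, leaving 26.
Highest kWh per L first: Gen-19 24 > Gen-10 22 > Gen-4 20 > Gen-15 16 > Gen-6 12 > Gen-13 5.
Gen-19 takes 18 more to reach its cap of 19 — 8 left.
Give Gen-10 6 more to hit its cap of 8 — 2 left.
Only 2 left; Gen-4 takes them to reach 3.
Total = 24×19 + 22×8 + 20×3 + 5×1 + 12×3 + 16×1 = 749.

749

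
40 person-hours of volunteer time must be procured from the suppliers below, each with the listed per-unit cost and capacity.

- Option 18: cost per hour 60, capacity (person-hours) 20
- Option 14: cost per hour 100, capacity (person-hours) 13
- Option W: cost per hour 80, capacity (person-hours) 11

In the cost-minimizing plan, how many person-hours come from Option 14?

Use suppliers in increasing cost order.
Take 20 from Option 18 at 60 — need 20 more.
Option W at 80: take all 11 person-hours — 9 still needed.
Option 14 (100): take the remaining 9 — done.

9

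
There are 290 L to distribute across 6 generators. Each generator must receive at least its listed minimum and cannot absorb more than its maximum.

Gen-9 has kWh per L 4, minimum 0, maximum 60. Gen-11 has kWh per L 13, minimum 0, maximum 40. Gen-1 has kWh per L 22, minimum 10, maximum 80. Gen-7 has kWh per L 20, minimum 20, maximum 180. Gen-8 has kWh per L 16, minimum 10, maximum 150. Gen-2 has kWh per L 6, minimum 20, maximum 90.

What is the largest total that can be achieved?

Meeting every minimum uses 0+0+10+20+10+20 = 60 L, leaving 230.
Order the generators by kWh per L: Gen-1 22 > Gen-7 20 > Gen-8 16 > Gen-11 13 > Gen-2 6 > Gen-9 4.
Gen-1: +70 to 80 (cap) → 160 left.
Gen-7 takes 160 more to reach its cap of 180 → 0 left.
Total = 22×80 + 20×180 + 16×10 + 6×20 = 5640.

5640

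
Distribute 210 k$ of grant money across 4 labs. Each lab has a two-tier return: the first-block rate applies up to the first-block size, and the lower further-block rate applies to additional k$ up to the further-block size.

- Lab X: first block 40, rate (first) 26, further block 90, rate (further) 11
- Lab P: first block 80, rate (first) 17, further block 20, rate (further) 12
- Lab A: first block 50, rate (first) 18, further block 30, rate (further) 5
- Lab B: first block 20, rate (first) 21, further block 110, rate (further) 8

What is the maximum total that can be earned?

3960

Rank every tier by rate: Lab X/T1 26 > Lab B/T1 21 > Lab A/T1 18 > Lab P/T1 17 > Lab P/T2 12 > Lab X/T2 11 > Lab B/T2 8 > Lab A/T2 5.
Lab X T1 at 26: fill all 40 ; 170 left.
Fill Lab B T1 block (20 at 21) ; 150 left.
Lab A/T1 (18): +50 ; 100 left.
Lab P T1 at 17: fill all 80 ; 20 left.
Lab P T2 at 12: fill all 20 ; 0 left.
Total = 26×40 + 21×20 + 18×50 + 17×80 + 12×20 = 3960.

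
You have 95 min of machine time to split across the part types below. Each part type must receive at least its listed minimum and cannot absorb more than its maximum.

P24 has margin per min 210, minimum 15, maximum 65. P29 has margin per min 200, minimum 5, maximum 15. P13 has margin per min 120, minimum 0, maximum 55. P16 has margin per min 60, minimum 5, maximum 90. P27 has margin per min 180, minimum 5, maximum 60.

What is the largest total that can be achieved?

18750

Meeting every minimum uses 15+5+0+5+5 = 30 min, leaving 65.
Highest margin per min first: P24 210 > P29 200 > P27 180 > P13 120 > P16 60.
P24 takes 50 more to reach its cap of 65 ; 15 left.
P29 takes 10 more to reach its cap of 15 ; 5 left.
P27 has room for 55 more but only 5 remain, so it gets 10.
Total = 210×65 + 200×15 + 60×5 + 180×10 = 18750.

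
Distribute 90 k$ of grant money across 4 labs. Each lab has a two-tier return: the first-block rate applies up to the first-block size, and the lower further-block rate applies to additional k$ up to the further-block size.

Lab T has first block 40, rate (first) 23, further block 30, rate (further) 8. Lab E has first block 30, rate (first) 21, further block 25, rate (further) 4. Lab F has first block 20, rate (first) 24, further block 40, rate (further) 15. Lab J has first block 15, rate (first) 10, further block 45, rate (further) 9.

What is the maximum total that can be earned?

Rank every tier by rate: Lab F/first 24 > Lab T/first 23 > Lab E/first 21 > Lab F/second 15 > Lab J/first 10 > Lab J/second 9 > Lab T/second 8 > Lab E/second 4.
Lab F/first (24): +20 ; 70 left.
Lab T first at 23: fill all 40 ; 30 left.
Fill Lab E first block (30 at 21) ; 0 left.
Total = 24×20 + 23×40 + 21×30 = 2030.

2030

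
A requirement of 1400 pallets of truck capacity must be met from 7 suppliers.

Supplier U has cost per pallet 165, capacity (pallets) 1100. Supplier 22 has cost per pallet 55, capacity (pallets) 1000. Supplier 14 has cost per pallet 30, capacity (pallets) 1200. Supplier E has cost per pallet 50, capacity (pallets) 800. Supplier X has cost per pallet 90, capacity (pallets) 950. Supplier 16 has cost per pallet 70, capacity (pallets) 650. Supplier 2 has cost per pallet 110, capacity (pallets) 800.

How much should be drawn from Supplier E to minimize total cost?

Fill from the cheapest supplier first.
Supplier 14 at 30: take all 1200 pallets → 200 still needed.
Supplier E at 50: take 200 of its 800 → requirement met.
Supplier 22, Supplier 16, Supplier X, Supplier 2, Supplier U: unused.

200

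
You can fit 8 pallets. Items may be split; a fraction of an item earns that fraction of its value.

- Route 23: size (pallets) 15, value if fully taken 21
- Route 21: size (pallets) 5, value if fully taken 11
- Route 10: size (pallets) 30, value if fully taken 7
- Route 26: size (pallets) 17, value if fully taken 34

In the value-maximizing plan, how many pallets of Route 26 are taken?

Rank by value-to-size ratio: Route 21 11/5≈2.2, Route 26 34/17≈2, Route 23 21/15≈1.4, Route 10 7/30≈0.233.
All 5 pallets of Route 21 fit (value 11) ; 3 remain.
Fill the last 3 pallets with part of Route 26: 3/17 of it earns 6.

3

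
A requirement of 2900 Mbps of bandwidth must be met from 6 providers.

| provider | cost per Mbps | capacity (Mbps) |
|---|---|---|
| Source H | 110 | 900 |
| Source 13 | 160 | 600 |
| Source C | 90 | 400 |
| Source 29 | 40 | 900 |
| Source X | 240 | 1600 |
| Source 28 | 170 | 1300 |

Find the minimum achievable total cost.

284000

Use providers in increasing cost order.
Source 29 at 40: take all 900 Mbps — 2000 still needed.
Source C (90): use full 400 — 1600 Mbps to go.
Source H at 110: take all 900 Mbps — 700 still needed.
Take 600 from Source 13 at 160 — need 100 more.
Take 100 from Source 28 at 170 to finish.
Source X: unused.
Cost = 900×40 + 400×90 + 900×110 + 600×160 + 100×170 = 284000.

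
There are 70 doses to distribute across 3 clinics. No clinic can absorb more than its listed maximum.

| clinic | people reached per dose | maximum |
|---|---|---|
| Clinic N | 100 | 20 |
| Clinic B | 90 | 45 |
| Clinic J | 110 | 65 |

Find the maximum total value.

Order the clinics by people reached per dose: Clinic J 110 > Clinic N 100 > Clinic B 90.
Clinic J: +65 to 65 (cap) — 5 left.
Clinic N: +5 (room for 20) → 5. Pool exhausted.
Total = 100×5 + 110×65 = 7650.

7650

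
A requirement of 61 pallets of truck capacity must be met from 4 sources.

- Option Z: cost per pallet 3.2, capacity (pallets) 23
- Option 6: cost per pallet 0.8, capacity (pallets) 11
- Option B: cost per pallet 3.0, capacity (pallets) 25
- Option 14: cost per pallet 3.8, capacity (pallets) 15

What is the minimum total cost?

Cheapest first:
Option 6 (0.8): use full 11 ; 50 pallets to go.
Take 25 from Option B at 3.0 ; need 25 more.
Option Z (3.2): use full 23 ; 2 pallets to go.
Take 2 from Option 14 at 3.8 to finish.
Cost = 11×0.8 + 25×3.0 + 23×3.2 + 2×3.8 = 165.

165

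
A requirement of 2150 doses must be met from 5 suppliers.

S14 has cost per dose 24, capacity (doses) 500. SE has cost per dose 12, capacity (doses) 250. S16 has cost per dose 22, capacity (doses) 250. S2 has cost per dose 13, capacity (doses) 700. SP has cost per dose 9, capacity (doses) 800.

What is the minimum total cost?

28400

Use suppliers in increasing cost order.
SP (9): use full 800 → 1350 doses to go.
SE (12): use full 250 → 1100 doses to go.
S2 at 13: take all 700 doses → 400 still needed.
S16 at 22: take all 250 doses → 150 still needed.
Take 150 from S14 at 24 to finish.
Cost = 800×9 + 250×12 + 700×13 + 250×22 + 150×24 = 28400.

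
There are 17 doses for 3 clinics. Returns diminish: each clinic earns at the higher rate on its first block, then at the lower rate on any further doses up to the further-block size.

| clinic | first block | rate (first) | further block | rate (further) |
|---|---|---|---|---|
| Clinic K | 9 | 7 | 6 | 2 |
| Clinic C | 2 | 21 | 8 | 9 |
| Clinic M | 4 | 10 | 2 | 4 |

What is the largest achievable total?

175

Order all 6 blocks by rate: Clinic C/tier1 21 > Clinic M/tier1 10 > Clinic C/tier2 9 > Clinic K/tier1 7 > Clinic M/tier2 4 > Clinic K/tier2 2.
Clinic C tier1 at 21: fill all 2 ; 15 left.
Clinic M tier1 at 10: fill all 4 ; 11 left.
Clinic C tier2 at 9: fill all 8 ; 3 left.
3 remain; put them into Clinic K tier1 at 7.
Total = 21×2 + 10×4 + 9×8 + 7×3 = 175.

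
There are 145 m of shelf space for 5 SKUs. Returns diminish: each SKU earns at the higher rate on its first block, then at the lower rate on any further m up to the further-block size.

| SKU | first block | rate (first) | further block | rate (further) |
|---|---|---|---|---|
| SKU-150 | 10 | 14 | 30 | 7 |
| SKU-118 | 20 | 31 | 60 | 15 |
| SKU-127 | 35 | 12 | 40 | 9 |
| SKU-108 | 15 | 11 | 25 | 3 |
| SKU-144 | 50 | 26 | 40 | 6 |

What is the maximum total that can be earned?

Rank every tier by rate: SKU-118/T1 31 > SKU-144/T1 26 > SKU-118/T2 15 > SKU-150/T1 14 > SKU-127/T1 12 > SKU-108/T1 11 > SKU-127/T2 9 > SKU-150/T2 7 > SKU-144/T2 6 > SKU-108/T2 3.
SKU-118 T1 at 31: fill all 20 → 125 left.
SKU-144/T1 (26): +50 → 75 left.
SKU-118 T2 at 15: fill all 60 → 15 left.
Fill SKU-150 T1 block (10 at 14) → 5 left.
SKU-127 T1 at 12: only 5 left, fill 5.
Total = 31×20 + 26×50 + 15×60 + 14×10 + 12×5 = 3020.

3020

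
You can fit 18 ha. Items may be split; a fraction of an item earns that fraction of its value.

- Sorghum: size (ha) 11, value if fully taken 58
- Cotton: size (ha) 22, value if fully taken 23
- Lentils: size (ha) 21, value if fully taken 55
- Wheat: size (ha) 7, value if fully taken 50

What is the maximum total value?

108

Best value per unit of size first: Wheat 50/7≈7.14, Sorghum 58/11≈5.27, Lentils 55/21≈2.62, Cotton 23/22≈1.05.
Wheat: take in full, 7 ha for value 50 ; 11 left.
All 11 ha of Sorghum fit (value 58) ; 0 remain.
Total value = 108.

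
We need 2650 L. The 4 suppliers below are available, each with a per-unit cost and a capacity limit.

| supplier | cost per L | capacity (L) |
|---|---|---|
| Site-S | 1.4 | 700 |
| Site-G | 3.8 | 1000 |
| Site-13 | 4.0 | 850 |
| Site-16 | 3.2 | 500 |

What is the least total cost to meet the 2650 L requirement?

Cheapest first:
Take 700 from Site-S at 1.4 → need 1950 more.
Site-16 at 3.2: take all 500 L → 1450 still needed.
Take 1000 from Site-G at 3.8 → need 450 more.
Site-13 (4.0): take the remaining 450 → done.
Cost = 700×1.4 + 500×3.2 + 1000×3.8 + 450×4.0 = 8180.

8180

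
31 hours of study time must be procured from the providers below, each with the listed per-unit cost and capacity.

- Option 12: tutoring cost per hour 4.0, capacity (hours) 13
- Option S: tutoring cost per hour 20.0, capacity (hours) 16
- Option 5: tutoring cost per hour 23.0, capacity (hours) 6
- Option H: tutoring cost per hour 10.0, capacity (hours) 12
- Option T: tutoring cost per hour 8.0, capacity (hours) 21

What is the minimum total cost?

Cheapest first:
Option 12 (4.0): use full 13 → 18 hours to go.
Take 18 from Option T at 8.0 to finish.
Option H, Option S, Option 5: unused.
Cost = 13×4.0 + 18×8.0 = 196.

196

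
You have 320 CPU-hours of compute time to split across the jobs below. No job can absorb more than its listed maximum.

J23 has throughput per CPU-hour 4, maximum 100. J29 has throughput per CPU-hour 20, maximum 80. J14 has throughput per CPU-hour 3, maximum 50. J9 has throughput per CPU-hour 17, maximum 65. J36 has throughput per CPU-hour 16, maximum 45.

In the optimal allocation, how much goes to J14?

Rank by throughput per CPU-hour: J29 20 > J9 17 > J36 16 > J23 4 > J14 3.
J29: +80 to 80 (cap) ; 240 left.
J9 takes 65 to reach its cap of 65 ; 175 left.
J36: +45 to 45 (cap) ; 130 left.
J23 takes 100 to reach its cap of 100 ; 30 left.
J14: +30 (room for 50) → 30. Pool exhausted.

30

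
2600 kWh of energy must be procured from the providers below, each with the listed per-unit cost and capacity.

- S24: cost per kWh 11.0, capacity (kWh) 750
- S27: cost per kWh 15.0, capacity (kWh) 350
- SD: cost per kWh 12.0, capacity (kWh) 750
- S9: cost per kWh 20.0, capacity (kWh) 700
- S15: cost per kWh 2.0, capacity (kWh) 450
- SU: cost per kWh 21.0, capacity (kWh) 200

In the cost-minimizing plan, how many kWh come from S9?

300

Fill from the cheapest provider first.
S15 (2.0): use full 450 → 2150 kWh to go.
S24 at 11.0: take all 750 kWh → 1400 still needed.
SD (12.0): use full 750 → 650 kWh to go.
S27 (15.0): use full 350 → 300 kWh to go.
S9 at 20.0: take 300 of its 700 → requirement met.
SU: unused.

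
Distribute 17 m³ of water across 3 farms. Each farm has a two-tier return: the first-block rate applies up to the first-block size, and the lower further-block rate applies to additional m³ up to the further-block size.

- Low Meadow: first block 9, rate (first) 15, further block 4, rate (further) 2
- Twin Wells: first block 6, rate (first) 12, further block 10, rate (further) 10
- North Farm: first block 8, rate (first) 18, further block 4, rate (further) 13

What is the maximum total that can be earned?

Treat each block as its own option and order by rate: North Farm/first 18 > Low Meadow/first 15 > North Farm/second 13 > Twin Wells/first 12 > Twin Wells/second 10 > Low Meadow/second 2.
Fill North Farm first block (8 at 18) — 9 left.
Fill Low Meadow first block (9 at 15) — 0 left.
Total = 18×8 + 15×9 = 279.

279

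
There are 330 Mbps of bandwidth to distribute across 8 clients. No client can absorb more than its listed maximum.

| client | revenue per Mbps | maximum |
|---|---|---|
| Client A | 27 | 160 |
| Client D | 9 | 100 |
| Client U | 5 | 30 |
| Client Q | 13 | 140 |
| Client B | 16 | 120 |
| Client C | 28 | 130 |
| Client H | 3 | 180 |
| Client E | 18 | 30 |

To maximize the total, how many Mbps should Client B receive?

10

Order the clients by revenue per Mbps: Client C 28 > Client A 27 > Client E 18 > Client B 16 > Client Q 13 > Client D 9 > Client U 5 > Client H 3.
Client C takes 130 to reach its cap of 130 ; 200 left.
Give Client A 160 to hit its cap of 160 ; 40 left.
Give Client E 30 to hit its cap of 30 ; 10 left.
Client B has room for 120 but only 10 remain, so it gets 10.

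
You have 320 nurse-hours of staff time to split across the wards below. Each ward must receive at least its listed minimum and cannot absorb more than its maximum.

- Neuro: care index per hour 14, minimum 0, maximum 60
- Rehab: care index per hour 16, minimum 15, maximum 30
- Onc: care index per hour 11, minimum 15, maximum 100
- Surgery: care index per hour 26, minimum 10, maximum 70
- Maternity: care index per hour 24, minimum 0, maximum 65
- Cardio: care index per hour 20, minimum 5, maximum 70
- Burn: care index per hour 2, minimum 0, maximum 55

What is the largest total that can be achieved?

Meeting every minimum uses 0+15+15+10+0+5+0 = 45 nurse-hours, leaving 275.
Order the wards by care index per hour: Surgery 26 > Maternity 24 > Cardio 20 > Rehab 16 > Neuro 14 > Onc 11 > Burn 2.
Surgery takes 60 more to reach its cap of 70 — 215 left.
Maternity takes 65 more to reach its cap of 65 — 150 left.
Cardio takes 65 more to reach its cap of 70 — 85 left.
Rehab takes 15 more to reach its cap of 30 — 70 left.
Give Neuro 60 more to hit its cap of 60 — 10 left.
Only 10 left; Onc takes them to reach 25.
Total = 14×60 + 16×30 + 11×25 + 26×70 + 24×65 + 20×70 = 6375.

6375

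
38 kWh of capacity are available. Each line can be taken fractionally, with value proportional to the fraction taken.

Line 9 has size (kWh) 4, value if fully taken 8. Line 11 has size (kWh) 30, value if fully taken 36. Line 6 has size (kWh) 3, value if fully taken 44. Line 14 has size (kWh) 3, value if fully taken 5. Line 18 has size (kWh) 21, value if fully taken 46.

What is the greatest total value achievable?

111.4

Best value per unit of size first: Line 6 44/3≈14.7, Line 18 46/21≈2.19, Line 9 8/4≈2, Line 14 5/3≈1.67, Line 11 36/30≈1.2.
Take all of Line 6 (3 kWh, value 44) ; 35 kWh left.
Line 18: take in full, 21 kWh for value 46 ; 14 left.
Take all of Line 9 (4 kWh, value 8) ; 10 kWh left.
Take all of Line 14 (3 kWh, value 5) ; 7 kWh left.
Only 7 kWh remain; take 7/30 of Line 11 for value 36×7/30 = 8.4.
Total value = 111.4.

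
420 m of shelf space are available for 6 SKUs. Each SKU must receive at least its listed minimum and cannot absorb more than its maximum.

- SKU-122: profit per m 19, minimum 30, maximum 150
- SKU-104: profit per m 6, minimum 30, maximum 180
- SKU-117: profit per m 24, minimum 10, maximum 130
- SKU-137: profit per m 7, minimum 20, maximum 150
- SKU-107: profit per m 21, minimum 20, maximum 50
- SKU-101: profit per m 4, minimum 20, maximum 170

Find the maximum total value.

7560

Meeting every minimum uses 30+30+10+20+20+20 = 130 m, leaving 290.
Highest profit per m first: SKU-117 24 > SKU-107 21 > SKU-122 19 > SKU-137 7 > SKU-104 6 > SKU-101 4.
SKU-117: +120 to 130 (cap) — 170 left.
SKU-107 takes 30 more to reach its cap of 50 — 140 left.
Give SKU-122 120 more to hit its cap of 150 — 20 left.
Only 20 left; SKU-137 takes them to reach 40.
Total = 19×150 + 6×30 + 24×130 + 7×40 + 21×50 + 4×20 = 7560.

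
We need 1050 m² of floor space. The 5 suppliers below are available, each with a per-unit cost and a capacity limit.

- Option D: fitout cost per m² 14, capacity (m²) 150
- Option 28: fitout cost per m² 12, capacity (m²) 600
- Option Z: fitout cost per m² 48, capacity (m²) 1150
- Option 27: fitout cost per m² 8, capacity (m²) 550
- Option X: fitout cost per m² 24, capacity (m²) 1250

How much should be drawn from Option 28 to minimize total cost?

500

Use suppliers in increasing cost order.
Option 27 at 8: take all 550 m² — 500 still needed.
Option 28 at 12: take 500 of its 600 — requirement met.
Option D, Option X, Option Z: unused.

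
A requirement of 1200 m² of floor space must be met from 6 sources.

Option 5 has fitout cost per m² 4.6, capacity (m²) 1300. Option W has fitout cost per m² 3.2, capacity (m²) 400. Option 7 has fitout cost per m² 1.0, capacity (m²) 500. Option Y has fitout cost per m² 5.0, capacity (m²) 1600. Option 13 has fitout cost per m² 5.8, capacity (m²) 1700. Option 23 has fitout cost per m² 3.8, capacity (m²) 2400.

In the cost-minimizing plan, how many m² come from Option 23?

300

Cheapest first:
Option 7 at 1.0: take all 500 m² → 700 still needed.
Take 400 from Option W at 3.2 → need 300 more.
Take 300 from Option 23 at 3.8 to finish.
Option 5, Option Y, Option 13: unused.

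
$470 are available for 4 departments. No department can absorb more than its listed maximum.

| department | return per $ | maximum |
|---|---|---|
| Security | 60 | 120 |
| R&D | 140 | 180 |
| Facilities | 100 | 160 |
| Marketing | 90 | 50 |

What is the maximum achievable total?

Highest return per $ first: R&D 140 > Facilities 100 > Marketing 90 > Security 60.
R&D takes 180 to reach its cap of 180 — 290 left.
Facilities: +160 to 160 (cap) — 130 left.
Marketing takes 50 to reach its cap of 50 — 80 left.
Only 80 left; Security takes them to reach 80.
Total = 60×80 + 140×180 + 100×160 + 90×50 = 50500.

50500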